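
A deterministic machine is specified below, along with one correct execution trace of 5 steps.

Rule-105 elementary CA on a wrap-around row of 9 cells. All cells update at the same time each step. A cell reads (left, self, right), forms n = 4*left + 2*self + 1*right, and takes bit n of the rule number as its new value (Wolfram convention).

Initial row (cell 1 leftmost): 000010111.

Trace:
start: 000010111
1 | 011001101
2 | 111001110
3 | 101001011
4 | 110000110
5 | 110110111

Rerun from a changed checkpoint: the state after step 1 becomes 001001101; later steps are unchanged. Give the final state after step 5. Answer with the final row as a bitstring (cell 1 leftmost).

state after step 1 := 001001101
2 | 000001110
3 | 111101010
4 | 100110101
5 | 100111011

100111011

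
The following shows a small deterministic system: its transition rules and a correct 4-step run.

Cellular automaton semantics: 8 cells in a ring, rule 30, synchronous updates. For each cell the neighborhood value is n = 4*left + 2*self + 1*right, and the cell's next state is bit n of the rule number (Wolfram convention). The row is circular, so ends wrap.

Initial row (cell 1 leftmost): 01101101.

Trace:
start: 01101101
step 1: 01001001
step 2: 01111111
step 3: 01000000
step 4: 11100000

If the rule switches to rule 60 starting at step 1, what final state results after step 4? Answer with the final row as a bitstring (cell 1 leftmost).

(re-executing steps 1..4 under rule 60; state before step 1: 01101101)
step 1: 11011011
step 2: 00110110
step 3: 00101101
step 4: 10111011

10111011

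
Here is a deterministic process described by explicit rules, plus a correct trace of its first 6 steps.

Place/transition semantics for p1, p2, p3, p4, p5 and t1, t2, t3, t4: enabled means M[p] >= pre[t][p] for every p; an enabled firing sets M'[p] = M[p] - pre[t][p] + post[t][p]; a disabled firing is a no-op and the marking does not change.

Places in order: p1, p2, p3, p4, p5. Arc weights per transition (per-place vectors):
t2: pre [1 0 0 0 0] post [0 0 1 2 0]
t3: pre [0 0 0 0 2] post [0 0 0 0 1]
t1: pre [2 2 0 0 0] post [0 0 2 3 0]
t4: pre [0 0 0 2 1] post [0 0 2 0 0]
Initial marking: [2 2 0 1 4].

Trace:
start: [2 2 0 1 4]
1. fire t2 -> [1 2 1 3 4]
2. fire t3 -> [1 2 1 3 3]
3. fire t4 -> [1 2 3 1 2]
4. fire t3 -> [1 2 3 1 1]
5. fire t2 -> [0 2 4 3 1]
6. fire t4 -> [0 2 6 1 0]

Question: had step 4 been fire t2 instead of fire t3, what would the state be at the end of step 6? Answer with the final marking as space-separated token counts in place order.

0 2 6 1 1

(re-executing from step 4 with the substitution; state before step 4: [1 2 3 1 2])
4. fire t2 -> [0 2 4 3 2]
5. fire t2 -> [0 2 4 3 2]
6. fire t4 -> [0 2 6 1 1]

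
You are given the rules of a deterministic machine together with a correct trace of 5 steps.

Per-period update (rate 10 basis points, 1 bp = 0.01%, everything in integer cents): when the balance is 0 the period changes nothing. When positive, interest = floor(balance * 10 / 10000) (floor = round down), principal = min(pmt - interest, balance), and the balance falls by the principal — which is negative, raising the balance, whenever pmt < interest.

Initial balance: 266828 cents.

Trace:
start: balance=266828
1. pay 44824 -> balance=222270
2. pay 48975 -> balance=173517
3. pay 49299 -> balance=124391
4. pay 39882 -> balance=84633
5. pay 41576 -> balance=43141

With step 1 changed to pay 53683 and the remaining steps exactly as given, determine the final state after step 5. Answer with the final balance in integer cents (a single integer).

34246

(re-executing from step 1 with the substitution; state before step 1: balance=266828)
1. pay 53683 -> balance=213411
2. pay 48975 -> balance=164649
3. pay 49299 -> balance=115514
4. pay 39882 -> balance=75747
5. pay 41576 -> balance=34246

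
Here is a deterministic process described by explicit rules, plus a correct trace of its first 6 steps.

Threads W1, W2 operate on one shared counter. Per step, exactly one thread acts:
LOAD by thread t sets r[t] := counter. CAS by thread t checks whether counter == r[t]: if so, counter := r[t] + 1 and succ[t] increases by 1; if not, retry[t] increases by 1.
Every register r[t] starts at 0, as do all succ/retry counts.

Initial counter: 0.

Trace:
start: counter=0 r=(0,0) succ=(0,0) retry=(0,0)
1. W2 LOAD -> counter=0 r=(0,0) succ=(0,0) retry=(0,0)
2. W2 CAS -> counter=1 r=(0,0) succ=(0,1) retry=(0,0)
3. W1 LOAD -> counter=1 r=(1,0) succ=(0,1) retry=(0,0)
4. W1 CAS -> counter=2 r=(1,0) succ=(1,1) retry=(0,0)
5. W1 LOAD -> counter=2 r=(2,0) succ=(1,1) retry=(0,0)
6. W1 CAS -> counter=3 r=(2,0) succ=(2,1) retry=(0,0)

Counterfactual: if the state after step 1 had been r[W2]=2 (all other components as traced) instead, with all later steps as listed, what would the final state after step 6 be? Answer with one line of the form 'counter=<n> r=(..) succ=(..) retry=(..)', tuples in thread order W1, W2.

counter=2 r=(1,2) succ=(2,0) retry=(0,1)

state after step 1 := counter=0 r=(0,2) succ=(0,0) retry=(0,0)
2. W2 CAS -> counter=0 r=(0,2) succ=(0,0) retry=(0,1)
3. W1 LOAD -> counter=0 r=(0,2) succ=(0,0) retry=(0,1)
4. W1 CAS -> counter=1 r=(0,2) succ=(1,0) retry=(0,1)
5. W1 LOAD -> counter=1 r=(1,2) succ=(1,0) retry=(0,1)
6. W1 CAS -> counter=2 r=(1,2) succ=(2,0) retry=(0,1)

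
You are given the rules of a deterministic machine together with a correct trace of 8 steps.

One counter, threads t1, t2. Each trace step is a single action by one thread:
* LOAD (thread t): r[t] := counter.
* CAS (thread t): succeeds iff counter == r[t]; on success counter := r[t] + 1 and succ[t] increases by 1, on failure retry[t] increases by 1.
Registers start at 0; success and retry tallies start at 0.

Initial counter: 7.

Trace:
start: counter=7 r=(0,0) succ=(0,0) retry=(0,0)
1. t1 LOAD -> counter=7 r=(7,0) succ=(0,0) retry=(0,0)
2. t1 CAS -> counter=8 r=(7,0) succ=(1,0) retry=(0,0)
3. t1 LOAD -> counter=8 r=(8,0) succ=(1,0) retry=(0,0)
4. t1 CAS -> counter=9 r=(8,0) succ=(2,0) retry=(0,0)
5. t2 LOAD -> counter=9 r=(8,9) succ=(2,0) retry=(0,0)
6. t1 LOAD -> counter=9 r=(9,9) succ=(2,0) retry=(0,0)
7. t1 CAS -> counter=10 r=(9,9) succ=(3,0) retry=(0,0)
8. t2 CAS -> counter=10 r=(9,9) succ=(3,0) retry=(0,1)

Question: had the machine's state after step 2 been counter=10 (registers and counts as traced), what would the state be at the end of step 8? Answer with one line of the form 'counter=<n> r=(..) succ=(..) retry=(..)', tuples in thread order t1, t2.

state after step 2 := counter=10 r=(7,0) succ=(1,0) retry=(0,0)
3. t1 LOAD -> counter=10 r=(10,0) succ=(1,0) retry=(0,0)
4. t1 CAS -> counter=11 r=(10,0) succ=(2,0) retry=(0,0)
5. t2 LOAD -> counter=11 r=(10,11) succ=(2,0) retry=(0,0)
6. t1 LOAD -> counter=11 r=(11,11) succ=(2,0) retry=(0,0)
7. t1 CAS -> counter=12 r=(11,11) succ=(3,0) retry=(0,0)
8. t2 CAS -> counter=12 r=(11,11) succ=(3,0) retry=(0,1)

counter=12 r=(11,11) succ=(3,0) retry=(0,1)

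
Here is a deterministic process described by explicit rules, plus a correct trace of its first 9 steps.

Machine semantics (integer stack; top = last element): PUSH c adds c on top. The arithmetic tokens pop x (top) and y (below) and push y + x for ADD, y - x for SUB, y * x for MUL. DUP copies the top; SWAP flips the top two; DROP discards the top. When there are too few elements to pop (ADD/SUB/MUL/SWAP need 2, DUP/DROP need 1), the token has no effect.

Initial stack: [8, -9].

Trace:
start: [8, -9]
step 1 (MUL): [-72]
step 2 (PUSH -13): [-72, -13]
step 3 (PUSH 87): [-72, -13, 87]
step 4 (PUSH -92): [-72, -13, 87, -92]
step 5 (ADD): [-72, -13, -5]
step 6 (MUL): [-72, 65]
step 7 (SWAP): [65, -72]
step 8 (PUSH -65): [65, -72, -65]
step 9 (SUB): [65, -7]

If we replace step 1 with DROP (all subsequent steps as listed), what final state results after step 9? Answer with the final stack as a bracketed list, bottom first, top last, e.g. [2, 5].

[65, 73]

(re-executing from step 1 with the substitution; state before step 1: [8, -9])
step 1 (DROP): [8]
step 2 (PUSH -13): [8, -13]
step 3 (PUSH 87): [8, -13, 87]
step 4 (PUSH -92): [8, -13, 87, -92]
step 5 (ADD): [8, -13, -5]
step 6 (MUL): [8, 65]
step 7 (SWAP): [65, 8]
step 8 (PUSH -65): [65, 8, -65]
step 9 (SUB): [65, 73]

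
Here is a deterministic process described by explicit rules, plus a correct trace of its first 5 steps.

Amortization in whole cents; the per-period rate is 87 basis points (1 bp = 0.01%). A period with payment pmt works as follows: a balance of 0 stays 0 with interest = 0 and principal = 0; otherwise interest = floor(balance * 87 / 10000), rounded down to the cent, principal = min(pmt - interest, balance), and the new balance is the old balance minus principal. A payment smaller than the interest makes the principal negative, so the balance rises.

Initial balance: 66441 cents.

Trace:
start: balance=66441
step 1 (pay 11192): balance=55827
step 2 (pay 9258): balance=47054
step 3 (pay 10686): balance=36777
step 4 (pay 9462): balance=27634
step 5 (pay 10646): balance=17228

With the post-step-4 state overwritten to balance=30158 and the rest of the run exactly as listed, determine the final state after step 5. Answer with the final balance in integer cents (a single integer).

state after step 4 := balance=30158
step 5 (pay 10646): balance=19774

19774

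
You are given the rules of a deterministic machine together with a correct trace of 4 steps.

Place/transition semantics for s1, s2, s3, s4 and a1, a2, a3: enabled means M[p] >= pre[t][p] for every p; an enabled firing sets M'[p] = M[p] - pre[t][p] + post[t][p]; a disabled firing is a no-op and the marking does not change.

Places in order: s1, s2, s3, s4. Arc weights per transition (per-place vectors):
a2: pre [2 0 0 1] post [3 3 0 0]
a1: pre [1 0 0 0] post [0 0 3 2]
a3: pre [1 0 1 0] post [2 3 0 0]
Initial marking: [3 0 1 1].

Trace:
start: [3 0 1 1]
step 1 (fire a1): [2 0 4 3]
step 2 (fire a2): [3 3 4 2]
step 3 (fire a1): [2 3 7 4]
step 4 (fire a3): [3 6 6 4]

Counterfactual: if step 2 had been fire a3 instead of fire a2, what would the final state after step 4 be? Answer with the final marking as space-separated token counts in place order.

(re-executing from step 2 with the substitution; state before step 2: [2 0 4 3])
step 2 (fire a3): [3 3 3 3]
step 3 (fire a1): [2 3 6 5]
step 4 (fire a3): [3 6 5 5]

3 6 5 5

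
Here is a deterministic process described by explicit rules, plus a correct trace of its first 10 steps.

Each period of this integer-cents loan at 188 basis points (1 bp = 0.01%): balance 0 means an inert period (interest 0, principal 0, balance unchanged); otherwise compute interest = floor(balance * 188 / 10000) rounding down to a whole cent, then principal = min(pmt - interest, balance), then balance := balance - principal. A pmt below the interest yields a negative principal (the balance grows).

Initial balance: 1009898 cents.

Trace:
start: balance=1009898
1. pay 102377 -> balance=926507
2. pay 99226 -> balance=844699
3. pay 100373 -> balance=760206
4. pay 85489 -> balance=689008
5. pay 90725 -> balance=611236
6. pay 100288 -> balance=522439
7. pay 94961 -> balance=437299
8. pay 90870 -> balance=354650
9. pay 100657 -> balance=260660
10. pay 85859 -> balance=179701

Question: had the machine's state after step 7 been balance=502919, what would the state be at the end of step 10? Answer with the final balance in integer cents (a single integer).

state after step 7 := balance=502919
8. pay 90870 -> balance=421503
9. pay 100657 -> balance=328770
10. pay 85859 -> balance=249091

249091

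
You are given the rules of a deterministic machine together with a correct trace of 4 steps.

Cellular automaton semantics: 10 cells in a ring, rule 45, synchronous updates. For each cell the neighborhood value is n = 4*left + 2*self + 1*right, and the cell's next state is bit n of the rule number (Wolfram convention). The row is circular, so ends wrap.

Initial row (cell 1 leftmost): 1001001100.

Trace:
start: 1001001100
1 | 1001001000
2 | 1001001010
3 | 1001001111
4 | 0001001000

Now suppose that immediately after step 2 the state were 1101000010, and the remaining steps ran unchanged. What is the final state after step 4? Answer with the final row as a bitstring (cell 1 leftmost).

state after step 2 := 1101000010
3 | 1011011011
4 | 0110110110

0110110110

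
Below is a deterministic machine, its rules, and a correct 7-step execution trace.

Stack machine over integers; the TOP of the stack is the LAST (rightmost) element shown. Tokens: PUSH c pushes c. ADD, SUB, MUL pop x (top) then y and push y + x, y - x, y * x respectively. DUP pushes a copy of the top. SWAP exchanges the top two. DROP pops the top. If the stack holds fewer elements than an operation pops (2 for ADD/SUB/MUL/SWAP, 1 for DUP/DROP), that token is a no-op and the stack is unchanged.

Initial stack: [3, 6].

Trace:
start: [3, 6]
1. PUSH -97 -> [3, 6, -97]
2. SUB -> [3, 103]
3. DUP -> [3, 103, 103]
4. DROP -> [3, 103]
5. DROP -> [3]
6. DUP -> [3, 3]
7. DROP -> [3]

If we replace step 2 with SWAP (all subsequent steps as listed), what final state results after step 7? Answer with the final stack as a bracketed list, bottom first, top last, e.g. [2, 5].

[3, -97]

(re-executing from step 2 with the substitution; state before step 2: [3, 6, -97])
2. SWAP -> [3, -97, 6]
3. DUP -> [3, -97, 6, 6]
4. DROP -> [3, -97, 6]
5. DROP -> [3, -97]
6. DUP -> [3, -97, -97]
7. DROP -> [3, -97]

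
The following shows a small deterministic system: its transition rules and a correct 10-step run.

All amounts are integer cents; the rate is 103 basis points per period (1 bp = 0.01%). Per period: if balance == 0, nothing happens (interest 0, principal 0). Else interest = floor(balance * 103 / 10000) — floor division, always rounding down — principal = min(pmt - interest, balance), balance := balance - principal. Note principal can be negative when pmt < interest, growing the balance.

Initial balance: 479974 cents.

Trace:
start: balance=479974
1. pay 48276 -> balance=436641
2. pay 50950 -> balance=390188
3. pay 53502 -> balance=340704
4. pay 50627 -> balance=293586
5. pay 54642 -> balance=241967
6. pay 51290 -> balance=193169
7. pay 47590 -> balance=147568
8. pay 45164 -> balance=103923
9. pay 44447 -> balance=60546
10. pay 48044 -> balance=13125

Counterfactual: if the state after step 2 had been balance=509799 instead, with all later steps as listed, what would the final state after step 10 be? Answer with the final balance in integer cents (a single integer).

142955

state after step 2 := balance=509799
3. pay 53502 -> balance=461547
4. pay 50627 -> balance=415673
5. pay 54642 -> balance=365312
6. pay 51290 -> balance=317784
7. pay 47590 -> balance=273467
8. pay 45164 -> balance=231119
9. pay 44447 -> balance=189052
10. pay 48044 -> balance=142955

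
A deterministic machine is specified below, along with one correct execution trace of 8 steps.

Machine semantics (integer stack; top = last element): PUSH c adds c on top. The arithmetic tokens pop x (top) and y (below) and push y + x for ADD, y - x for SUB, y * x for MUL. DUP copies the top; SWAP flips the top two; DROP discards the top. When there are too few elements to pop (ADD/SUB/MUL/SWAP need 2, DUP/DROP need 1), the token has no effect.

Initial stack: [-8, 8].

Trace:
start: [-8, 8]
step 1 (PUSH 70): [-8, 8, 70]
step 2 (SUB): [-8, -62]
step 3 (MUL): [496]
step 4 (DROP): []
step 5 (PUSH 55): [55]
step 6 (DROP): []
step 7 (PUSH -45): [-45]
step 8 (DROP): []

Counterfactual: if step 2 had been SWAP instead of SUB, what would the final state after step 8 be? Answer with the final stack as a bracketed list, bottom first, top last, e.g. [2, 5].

[-8]

(re-executing from step 2 with the substitution; state before step 2: [-8, 8, 70])
step 2 (SWAP): [-8, 70, 8]
step 3 (MUL): [-8, 560]
step 4 (DROP): [-8]
step 5 (PUSH 55): [-8, 55]
step 6 (DROP): [-8]
step 7 (PUSH -45): [-8, -45]
step 8 (DROP): [-8]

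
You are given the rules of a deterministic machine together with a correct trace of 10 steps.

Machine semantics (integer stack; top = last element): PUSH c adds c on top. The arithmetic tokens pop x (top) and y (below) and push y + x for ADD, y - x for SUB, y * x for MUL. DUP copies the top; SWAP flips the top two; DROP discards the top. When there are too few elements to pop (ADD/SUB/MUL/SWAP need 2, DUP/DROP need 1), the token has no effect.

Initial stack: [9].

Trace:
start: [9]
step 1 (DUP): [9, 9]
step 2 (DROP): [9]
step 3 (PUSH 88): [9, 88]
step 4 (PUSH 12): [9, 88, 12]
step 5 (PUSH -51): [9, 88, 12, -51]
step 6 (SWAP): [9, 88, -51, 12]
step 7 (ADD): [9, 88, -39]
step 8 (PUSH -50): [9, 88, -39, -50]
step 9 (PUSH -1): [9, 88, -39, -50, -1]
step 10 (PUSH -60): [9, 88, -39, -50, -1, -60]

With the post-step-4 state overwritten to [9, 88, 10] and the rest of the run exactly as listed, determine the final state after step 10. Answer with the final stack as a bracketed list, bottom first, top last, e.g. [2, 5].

state after step 4 := [9, 88, 10]
step 5 (PUSH -51): [9, 88, 10, -51]
step 6 (SWAP): [9, 88, -51, 10]
step 7 (ADD): [9, 88, -41]
step 8 (PUSH -50): [9, 88, -41, -50]
step 9 (PUSH -1): [9, 88, -41, -50, -1]
step 10 (PUSH -60): [9, 88, -41, -50, -1, -60]

[9, 88, -41, -50, -1, -60]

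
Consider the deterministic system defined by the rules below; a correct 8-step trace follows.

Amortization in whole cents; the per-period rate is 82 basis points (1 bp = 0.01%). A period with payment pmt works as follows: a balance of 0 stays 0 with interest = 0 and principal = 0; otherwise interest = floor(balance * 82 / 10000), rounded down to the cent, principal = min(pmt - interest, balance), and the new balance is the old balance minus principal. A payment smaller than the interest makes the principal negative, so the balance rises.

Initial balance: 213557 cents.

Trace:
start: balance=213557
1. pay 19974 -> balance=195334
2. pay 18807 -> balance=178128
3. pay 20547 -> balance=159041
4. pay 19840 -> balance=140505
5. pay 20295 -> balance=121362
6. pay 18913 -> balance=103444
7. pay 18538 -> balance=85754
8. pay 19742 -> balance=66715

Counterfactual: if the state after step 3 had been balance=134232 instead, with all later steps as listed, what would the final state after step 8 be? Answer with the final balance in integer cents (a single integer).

40870

state after step 3 := balance=134232
4. pay 19840 -> balance=115492
5. pay 20295 -> balance=96144
6. pay 18913 -> balance=78019
7. pay 18538 -> balance=60120
8. pay 19742 -> balance=40870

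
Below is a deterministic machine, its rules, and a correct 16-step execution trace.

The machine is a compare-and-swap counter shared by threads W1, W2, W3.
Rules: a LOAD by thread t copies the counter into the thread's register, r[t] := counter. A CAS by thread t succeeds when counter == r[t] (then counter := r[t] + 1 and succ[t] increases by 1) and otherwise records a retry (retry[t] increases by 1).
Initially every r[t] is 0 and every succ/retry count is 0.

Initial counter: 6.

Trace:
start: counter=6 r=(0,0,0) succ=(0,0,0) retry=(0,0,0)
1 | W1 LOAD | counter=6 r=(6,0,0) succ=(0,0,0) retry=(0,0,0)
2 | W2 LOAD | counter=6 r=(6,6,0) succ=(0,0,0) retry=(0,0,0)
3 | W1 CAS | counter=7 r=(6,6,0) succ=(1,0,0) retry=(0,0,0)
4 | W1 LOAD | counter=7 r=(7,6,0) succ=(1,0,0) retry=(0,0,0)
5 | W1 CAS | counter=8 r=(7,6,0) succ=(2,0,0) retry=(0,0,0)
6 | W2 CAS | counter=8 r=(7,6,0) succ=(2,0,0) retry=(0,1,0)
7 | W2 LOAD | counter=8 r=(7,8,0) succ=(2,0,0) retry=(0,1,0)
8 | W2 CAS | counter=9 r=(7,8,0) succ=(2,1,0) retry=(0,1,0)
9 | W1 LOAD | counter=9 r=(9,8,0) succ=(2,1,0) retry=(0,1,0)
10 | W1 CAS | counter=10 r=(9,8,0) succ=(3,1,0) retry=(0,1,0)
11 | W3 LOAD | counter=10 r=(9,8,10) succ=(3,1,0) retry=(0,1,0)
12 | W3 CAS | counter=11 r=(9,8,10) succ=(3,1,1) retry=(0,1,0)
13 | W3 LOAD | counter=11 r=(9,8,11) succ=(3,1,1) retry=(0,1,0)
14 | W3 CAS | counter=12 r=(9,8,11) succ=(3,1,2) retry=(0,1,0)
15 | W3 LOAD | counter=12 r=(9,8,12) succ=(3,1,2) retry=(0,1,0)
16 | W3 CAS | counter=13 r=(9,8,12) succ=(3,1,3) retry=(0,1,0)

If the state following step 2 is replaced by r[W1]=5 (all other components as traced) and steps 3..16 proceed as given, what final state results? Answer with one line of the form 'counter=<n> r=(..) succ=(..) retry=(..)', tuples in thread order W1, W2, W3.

state after step 2 := counter=6 r=(5,6,0) succ=(0,0,0) retry=(0,0,0)
3 | W1 CAS | counter=6 r=(5,6,0) succ=(0,0,0) retry=(1,0,0)
4 | W1 LOAD | counter=6 r=(6,6,0) succ=(0,0,0) retry=(1,0,0)
5 | W1 CAS | counter=7 r=(6,6,0) succ=(1,0,0) retry=(1,0,0)
6 | W2 CAS | counter=7 r=(6,6,0) succ=(1,0,0) retry=(1,1,0)
7 | W2 LOAD | counter=7 r=(6,7,0) succ=(1,0,0) retry=(1,1,0)
8 | W2 CAS | counter=8 r=(6,7,0) succ=(1,1,0) retry=(1,1,0)
9 | W1 LOAD | counter=8 r=(8,7,0) succ=(1,1,0) retry=(1,1,0)
10 | W1 CAS | counter=9 r=(8,7,0) succ=(2,1,0) retry=(1,1,0)
11 | W3 LOAD | counter=9 r=(8,7,9) succ=(2,1,0) retry=(1,1,0)
12 | W3 CAS | counter=10 r=(8,7,9) succ=(2,1,1) retry=(1,1,0)
13 | W3 LOAD | counter=10 r=(8,7,10) succ=(2,1,1) retry=(1,1,0)
14 | W3 CAS | counter=11 r=(8,7,10) succ=(2,1,2) retry=(1,1,0)
15 | W3 LOAD | counter=11 r=(8,7,11) succ=(2,1,2) retry=(1,1,0)
16 | W3 CAS | counter=12 r=(8,7,11) succ=(2,1,3) retry=(1,1,0)

counter=12 r=(8,7,11) succ=(2,1,3) retry=(1,1,0)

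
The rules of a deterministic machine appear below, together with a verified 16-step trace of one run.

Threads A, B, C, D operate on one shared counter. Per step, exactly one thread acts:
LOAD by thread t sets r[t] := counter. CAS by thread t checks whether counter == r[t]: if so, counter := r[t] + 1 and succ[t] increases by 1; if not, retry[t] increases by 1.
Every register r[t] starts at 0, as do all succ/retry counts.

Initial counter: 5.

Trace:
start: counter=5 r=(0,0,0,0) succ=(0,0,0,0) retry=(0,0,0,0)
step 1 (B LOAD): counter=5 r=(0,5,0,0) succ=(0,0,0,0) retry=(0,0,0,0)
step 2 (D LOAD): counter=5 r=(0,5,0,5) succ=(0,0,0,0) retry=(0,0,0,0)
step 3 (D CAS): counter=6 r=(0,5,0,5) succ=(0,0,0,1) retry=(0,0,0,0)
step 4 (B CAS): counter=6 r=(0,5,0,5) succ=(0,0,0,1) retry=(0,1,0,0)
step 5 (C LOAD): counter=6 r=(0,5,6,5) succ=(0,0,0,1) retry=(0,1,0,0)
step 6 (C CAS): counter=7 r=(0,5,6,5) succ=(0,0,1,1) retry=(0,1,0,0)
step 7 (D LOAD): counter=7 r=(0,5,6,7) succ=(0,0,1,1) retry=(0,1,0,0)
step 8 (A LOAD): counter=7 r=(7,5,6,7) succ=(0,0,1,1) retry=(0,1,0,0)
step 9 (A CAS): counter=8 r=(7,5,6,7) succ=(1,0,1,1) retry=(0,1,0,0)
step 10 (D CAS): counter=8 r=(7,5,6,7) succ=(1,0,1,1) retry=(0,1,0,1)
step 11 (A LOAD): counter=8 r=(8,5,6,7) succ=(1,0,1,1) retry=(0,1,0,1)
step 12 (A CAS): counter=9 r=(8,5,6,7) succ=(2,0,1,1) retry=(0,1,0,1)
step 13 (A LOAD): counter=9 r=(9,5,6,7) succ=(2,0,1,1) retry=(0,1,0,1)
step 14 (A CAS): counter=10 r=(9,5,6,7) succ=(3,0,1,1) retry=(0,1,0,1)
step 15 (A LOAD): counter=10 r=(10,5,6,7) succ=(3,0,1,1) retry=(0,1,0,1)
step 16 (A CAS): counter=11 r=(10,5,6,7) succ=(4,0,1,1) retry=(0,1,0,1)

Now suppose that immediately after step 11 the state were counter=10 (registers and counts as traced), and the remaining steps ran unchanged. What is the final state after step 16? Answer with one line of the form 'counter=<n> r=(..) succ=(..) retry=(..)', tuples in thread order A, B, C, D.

counter=12 r=(11,5,6,7) succ=(3,0,1,1) retry=(1,1,0,1)

state after step 11 := counter=10 r=(8,5,6,7) succ=(1,0,1,1) retry=(0,1,0,1)
step 12 (A CAS): counter=10 r=(8,5,6,7) succ=(1,0,1,1) retry=(1,1,0,1)
step 13 (A LOAD): counter=10 r=(10,5,6,7) succ=(1,0,1,1) retry=(1,1,0,1)
step 14 (A CAS): counter=11 r=(10,5,6,7) succ=(2,0,1,1) retry=(1,1,0,1)
step 15 (A LOAD): counter=11 r=(11,5,6,7) succ=(2,0,1,1) retry=(1,1,0,1)
step 16 (A CAS): counter=12 r=(11,5,6,7) succ=(3,0,1,1) retry=(1,1,0,1)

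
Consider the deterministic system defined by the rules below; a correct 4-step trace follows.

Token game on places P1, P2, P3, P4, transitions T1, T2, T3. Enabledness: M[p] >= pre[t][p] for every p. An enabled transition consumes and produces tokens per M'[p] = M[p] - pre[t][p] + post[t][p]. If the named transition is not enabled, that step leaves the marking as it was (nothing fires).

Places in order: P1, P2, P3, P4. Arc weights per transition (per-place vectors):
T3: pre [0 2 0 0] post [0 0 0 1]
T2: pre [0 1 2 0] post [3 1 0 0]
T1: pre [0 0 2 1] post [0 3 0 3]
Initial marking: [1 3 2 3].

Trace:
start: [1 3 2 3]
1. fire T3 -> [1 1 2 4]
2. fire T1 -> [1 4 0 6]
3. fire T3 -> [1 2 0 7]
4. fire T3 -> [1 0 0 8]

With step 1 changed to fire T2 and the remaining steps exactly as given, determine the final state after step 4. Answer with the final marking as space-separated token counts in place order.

(re-executing from step 1 with the substitution; state before step 1: [1 3 2 3])
1. fire T2 -> [4 3 0 3]
2. fire T1 -> [4 3 0 3]
3. fire T3 -> [4 1 0 4]
4. fire T3 -> [4 1 0 4]

4 1 0 4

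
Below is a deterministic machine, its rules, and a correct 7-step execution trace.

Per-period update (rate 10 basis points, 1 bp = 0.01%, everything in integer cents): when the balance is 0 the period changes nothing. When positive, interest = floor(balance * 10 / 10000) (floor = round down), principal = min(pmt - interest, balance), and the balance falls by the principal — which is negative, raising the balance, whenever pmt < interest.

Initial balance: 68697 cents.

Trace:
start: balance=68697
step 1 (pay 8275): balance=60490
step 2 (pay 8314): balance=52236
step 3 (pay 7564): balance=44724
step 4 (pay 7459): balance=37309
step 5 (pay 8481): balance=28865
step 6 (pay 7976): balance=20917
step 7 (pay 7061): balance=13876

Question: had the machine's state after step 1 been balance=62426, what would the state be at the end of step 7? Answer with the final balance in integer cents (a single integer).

15824

state after step 1 := balance=62426
step 2 (pay 8314): balance=54174
step 3 (pay 7564): balance=46664
step 4 (pay 7459): balance=39251
step 5 (pay 8481): balance=30809
step 6 (pay 7976): balance=22863
step 7 (pay 7061): balance=15824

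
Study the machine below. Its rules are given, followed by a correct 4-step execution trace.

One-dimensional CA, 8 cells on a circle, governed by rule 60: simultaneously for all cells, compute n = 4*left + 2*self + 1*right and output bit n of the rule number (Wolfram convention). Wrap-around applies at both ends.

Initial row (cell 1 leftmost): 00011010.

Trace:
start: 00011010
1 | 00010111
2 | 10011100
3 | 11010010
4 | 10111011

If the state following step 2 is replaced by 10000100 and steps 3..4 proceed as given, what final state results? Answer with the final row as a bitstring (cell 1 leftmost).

state after step 2 := 10000100
3 | 11000110
4 | 10100101

10100101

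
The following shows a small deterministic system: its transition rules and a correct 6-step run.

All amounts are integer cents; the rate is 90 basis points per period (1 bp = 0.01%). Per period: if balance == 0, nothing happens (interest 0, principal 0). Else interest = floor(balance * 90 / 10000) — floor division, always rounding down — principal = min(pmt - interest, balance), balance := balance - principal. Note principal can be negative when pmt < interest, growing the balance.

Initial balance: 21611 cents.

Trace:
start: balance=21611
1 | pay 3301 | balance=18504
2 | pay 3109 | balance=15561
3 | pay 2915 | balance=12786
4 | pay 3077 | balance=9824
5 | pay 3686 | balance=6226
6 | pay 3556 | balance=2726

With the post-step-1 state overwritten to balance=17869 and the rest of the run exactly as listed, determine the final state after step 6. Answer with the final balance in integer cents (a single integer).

2061

state after step 1 := balance=17869
2 | pay 3109 | balance=14920
3 | pay 2915 | balance=12139
4 | pay 3077 | balance=9171
5 | pay 3686 | balance=5567
6 | pay 3556 | balance=2061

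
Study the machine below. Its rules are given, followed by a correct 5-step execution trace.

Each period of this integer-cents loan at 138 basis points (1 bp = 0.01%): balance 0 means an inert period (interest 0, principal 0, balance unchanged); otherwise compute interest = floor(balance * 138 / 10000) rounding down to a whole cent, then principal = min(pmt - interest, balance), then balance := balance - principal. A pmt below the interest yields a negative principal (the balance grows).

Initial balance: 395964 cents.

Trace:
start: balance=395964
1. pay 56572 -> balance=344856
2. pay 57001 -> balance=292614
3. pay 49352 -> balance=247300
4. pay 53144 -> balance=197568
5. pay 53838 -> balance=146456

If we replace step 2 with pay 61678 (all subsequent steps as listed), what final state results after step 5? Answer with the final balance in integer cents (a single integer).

(re-executing from step 2 with the substitution; state before step 2: balance=344856)
2. pay 61678 -> balance=287937
3. pay 49352 -> balance=242558
4. pay 53144 -> balance=192761
5. pay 53838 -> balance=141583

141583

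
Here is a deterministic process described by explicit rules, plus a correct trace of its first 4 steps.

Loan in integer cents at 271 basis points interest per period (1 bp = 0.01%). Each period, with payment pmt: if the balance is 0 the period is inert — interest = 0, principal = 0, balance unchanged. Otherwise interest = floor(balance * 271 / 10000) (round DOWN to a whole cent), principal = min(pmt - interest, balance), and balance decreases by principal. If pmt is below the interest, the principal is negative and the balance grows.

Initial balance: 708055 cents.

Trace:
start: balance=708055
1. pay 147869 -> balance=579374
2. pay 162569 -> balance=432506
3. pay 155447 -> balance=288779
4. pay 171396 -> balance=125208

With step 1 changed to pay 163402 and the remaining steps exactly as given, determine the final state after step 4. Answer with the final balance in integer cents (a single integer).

108378

(re-executing from step 1 with the substitution; state before step 1: balance=708055)
1. pay 163402 -> balance=563841
2. pay 162569 -> balance=416552
3. pay 155447 -> balance=272393
4. pay 171396 -> balance=108378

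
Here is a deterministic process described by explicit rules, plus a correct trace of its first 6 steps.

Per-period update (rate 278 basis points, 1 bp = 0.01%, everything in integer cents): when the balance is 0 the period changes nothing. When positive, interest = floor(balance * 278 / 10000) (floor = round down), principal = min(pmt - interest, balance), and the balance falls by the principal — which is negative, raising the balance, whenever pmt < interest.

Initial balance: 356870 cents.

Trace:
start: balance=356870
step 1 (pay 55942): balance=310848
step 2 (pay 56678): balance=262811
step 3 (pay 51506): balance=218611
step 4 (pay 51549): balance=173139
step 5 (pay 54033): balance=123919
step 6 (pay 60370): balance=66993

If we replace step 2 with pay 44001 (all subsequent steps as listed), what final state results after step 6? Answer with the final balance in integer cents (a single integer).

81139

(re-executing from step 2 with the substitution; state before step 2: balance=310848)
step 2 (pay 44001): balance=275488
step 3 (pay 51506): balance=231640
step 4 (pay 51549): balance=186530
step 5 (pay 54033): balance=137682
step 6 (pay 60370): balance=81139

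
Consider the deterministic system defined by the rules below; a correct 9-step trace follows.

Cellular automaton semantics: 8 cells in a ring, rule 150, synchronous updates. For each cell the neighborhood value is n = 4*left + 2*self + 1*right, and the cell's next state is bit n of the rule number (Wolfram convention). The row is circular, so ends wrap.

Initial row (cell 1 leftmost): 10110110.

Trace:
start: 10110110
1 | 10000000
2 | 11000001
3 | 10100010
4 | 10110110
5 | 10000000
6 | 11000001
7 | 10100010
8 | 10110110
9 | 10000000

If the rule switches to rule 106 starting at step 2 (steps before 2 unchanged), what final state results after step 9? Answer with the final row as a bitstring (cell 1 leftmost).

(re-executing steps 2..9 under rule 106; state before step 2: 10000000)
2 | 00000001
3 | 00000010
4 | 00000100
5 | 00001000
6 | 00010000
7 | 00100000
8 | 01000000
9 | 10000000

10000000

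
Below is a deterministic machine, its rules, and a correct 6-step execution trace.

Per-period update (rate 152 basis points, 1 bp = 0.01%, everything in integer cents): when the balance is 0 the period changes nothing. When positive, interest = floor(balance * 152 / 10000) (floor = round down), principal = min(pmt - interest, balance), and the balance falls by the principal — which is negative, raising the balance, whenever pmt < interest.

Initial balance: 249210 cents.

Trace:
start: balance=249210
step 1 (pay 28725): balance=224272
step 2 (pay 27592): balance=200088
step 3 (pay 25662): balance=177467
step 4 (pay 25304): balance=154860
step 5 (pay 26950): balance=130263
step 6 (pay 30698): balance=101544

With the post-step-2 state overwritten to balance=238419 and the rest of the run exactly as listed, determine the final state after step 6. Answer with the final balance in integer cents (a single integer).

state after step 2 := balance=238419
step 3 (pay 25662): balance=216380
step 4 (pay 25304): balance=194364
step 5 (pay 26950): balance=170368
step 6 (pay 30698): balance=142259

142259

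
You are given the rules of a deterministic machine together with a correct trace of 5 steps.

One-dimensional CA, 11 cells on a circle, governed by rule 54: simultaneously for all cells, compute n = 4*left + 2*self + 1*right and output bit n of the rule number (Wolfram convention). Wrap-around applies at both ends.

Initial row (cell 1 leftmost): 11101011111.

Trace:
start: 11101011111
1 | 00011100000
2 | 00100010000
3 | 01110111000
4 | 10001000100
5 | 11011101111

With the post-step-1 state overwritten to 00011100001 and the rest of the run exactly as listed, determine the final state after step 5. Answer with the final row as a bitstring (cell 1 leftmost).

11011100111

state after step 1 := 00011100001
2 | 10100010011
3 | 01110111100
4 | 10001000010
5 | 11011100111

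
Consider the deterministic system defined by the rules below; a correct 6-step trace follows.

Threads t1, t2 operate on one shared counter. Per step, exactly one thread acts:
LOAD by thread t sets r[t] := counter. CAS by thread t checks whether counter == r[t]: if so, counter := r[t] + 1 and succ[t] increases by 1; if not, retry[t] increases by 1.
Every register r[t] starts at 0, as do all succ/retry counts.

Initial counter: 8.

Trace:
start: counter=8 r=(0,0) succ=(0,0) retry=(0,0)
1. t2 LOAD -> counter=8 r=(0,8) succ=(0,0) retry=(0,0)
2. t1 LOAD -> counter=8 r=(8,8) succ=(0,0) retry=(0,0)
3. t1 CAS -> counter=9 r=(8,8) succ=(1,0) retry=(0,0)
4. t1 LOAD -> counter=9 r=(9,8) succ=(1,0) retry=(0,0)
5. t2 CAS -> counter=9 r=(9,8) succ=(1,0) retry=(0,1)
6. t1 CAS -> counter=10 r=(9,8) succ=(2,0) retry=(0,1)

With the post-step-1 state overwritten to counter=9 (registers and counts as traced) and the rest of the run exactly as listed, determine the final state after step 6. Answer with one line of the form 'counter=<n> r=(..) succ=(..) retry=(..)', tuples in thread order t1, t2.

counter=11 r=(10,8) succ=(2,0) retry=(0,1)

state after step 1 := counter=9 r=(0,8) succ=(0,0) retry=(0,0)
2. t1 LOAD -> counter=9 r=(9,8) succ=(0,0) retry=(0,0)
3. t1 CAS -> counter=10 r=(9,8) succ=(1,0) retry=(0,0)
4. t1 LOAD -> counter=10 r=(10,8) succ=(1,0) retry=(0,0)
5. t2 CAS -> counter=10 r=(10,8) succ=(1,0) retry=(0,1)
6. t1 CAS -> counter=11 r=(10,8) succ=(2,0) retry=(0,1)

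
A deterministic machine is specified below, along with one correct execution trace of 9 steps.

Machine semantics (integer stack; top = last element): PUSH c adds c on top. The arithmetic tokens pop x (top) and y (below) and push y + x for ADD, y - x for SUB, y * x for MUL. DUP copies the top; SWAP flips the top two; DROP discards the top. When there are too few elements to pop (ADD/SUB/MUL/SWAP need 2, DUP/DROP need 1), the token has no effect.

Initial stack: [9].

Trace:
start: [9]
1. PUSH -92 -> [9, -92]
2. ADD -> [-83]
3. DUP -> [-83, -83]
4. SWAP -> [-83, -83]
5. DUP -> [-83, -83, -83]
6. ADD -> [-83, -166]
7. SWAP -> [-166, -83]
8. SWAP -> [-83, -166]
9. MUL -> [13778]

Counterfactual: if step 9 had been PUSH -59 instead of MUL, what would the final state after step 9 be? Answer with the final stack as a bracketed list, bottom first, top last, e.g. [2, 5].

(re-executing from step 9 with the substitution; state before step 9: [-83, -166])
9. PUSH -59 -> [-83, -166, -59]

[-83, -166, -59]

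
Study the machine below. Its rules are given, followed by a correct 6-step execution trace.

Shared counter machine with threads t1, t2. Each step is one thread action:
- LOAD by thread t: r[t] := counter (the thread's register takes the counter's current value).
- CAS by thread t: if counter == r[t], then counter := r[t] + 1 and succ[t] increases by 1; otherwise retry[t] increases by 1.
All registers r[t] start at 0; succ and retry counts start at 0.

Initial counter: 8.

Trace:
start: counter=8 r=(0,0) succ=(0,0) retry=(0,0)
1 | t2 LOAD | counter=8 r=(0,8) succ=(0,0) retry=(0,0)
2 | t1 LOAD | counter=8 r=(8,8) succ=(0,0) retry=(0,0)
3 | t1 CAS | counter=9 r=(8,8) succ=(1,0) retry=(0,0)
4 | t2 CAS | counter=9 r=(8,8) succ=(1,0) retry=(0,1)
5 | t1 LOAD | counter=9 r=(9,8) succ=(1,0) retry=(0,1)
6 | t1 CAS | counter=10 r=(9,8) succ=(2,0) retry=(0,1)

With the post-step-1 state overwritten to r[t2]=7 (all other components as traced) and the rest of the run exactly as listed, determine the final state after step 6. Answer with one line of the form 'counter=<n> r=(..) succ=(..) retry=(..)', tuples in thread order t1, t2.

counter=10 r=(9,7) succ=(2,0) retry=(0,1)

state after step 1 := counter=8 r=(0,7) succ=(0,0) retry=(0,0)
2 | t1 LOAD | counter=8 r=(8,7) succ=(0,0) retry=(0,0)
3 | t1 CAS | counter=9 r=(8,7) succ=(1,0) retry=(0,0)
4 | t2 CAS | counter=9 r=(8,7) succ=(1,0) retry=(0,1)
5 | t1 LOAD | counter=9 r=(9,7) succ=(1,0) retry=(0,1)
6 | t1 CAS | counter=10 r=(9,7) succ=(2,0) retry=(0,1)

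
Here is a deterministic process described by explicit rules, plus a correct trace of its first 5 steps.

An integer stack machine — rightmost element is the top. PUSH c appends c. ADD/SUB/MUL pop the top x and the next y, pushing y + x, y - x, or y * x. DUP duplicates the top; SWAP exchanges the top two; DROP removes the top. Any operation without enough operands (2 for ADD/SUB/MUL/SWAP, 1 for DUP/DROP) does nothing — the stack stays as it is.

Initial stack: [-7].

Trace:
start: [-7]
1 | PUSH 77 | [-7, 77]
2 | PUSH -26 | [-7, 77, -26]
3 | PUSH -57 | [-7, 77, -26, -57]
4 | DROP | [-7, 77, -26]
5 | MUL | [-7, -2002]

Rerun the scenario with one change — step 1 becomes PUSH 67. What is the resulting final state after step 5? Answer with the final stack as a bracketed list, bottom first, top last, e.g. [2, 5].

[-7, -1742]

(re-executing from step 1 with the substitution; state before step 1: [-7])
1 | PUSH 67 | [-7, 67]
2 | PUSH -26 | [-7, 67, -26]
3 | PUSH -57 | [-7, 67, -26, -57]
4 | DROP | [-7, 67, -26]
5 | MUL | [-7, -1742]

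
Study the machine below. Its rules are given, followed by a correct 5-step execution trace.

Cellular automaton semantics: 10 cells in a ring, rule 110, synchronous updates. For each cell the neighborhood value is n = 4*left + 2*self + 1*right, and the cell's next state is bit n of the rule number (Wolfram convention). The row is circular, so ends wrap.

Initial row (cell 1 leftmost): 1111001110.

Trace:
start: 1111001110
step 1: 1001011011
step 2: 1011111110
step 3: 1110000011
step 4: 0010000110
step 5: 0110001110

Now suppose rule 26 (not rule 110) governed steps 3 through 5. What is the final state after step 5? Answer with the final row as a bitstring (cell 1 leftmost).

1000100000

(re-executing steps 3..5 under rule 26; state before step 3: 1011111110)
step 3: 0010000000
step 4: 0101000000
step 5: 1000100000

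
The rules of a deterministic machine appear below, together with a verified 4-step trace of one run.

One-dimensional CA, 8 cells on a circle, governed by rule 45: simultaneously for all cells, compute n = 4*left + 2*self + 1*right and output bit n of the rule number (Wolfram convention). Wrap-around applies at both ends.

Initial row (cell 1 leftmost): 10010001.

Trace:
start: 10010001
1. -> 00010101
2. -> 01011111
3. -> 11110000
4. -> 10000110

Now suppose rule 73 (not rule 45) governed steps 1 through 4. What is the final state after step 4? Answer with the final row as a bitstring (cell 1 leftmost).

(re-executing steps 1..4 under rule 73; state before step 1: 10010001)
1. -> 10000101
2. -> 10110001
3. -> 10110101
4. -> 10110001

10110001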